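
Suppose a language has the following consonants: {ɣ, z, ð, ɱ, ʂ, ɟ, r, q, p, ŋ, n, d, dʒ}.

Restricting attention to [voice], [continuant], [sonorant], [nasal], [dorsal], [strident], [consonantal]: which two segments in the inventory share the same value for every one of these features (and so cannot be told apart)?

n, ɱ

Both /n/ and /ɱ/ are [+voice], [−continuant], [+sonorant], [+nasal], [−dorsal], [−strident], [+consonantal]. Since the list omits [labial] and [coronal] — which do distinguish the alveolar nasal from the labiodental nasal — this pair collapses; all other pairs remain distinct.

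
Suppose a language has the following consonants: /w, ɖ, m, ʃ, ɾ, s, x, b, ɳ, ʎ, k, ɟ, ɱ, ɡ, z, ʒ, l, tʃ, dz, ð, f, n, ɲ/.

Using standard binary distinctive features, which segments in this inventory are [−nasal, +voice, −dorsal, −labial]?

Checking each segment against [−nasal], [+voice], [−dorsal], [−labial]: /ɖ/ (voiced retroflex stop), /ɾ/ (alveolar tap), /z/ (voiced alveolar fricative), /ʒ/ (voiced postalveolar fricative), /l/ (alveolar lateral approximant), /dz/ (voiced alveolar affricate), among others, satisfy every feature; every other segment in the inventory fails at least one.

ɖ, ɾ, z, ʒ, l, dz, ð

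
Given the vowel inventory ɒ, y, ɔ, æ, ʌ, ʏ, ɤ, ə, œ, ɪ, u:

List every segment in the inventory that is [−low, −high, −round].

ʌ, ɤ, ə

Checking each segment against [−low], [−high], [−round]: /ʌ/ (mid back unrounded lax vowel), /ɤ/ (mid back unrounded tense vowel), /ə/ (mid central vowel (schwa)) satisfy every feature; every other segment in the inventory fails at least one.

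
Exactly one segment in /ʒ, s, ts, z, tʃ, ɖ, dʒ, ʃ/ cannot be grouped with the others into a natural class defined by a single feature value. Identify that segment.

ɖ

[strident] groups all but one: /tʃ, z, ts, ʒ, ʃ, s, dʒ/ share [+strident] while /ɖ/ (voiced retroflex stop) alone is [−strident]. Removing any other segment would not leave a single-feature class that excludes it.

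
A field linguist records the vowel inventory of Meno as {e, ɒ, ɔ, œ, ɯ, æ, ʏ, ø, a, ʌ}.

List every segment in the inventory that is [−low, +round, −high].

ɔ, œ, ø

The [−low] segments are /e, ɔ, œ, ɯ, ʏ, ø, ʌ/.
Within that set, [+round] gives /ɔ, œ, ʏ, ø/.
Within that set, [−high] leaves /ɔ, œ, ø/.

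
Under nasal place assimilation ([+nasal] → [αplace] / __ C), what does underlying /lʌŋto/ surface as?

[lʌnto]

In /lʌŋto/, the nasal /ŋ/ precedes /t/, which is [+coronal]. The nasal assimilates in place, becoming the [+coronal] nasal /n/. The surface form is [lʌnto].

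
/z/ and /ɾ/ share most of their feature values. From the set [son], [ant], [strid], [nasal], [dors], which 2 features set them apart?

[sonorant], [strident]

/z/ is the voiced alveolar fricative and /ɾ/ is the alveolar tap. Both are [+anterior], [-nasal], [-dorsal]. /z/ is [-sonorant] while /ɾ/ is [+sonorant]; /z/ is [+strident] while /ɾ/ is [-strident], so the distinguishing features are [sonorant], [strident].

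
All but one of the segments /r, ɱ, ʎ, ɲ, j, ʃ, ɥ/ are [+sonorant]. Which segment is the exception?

ʃ

Every segment except /ʃ/ is [+sonorant]. /ʃ/ (voiceless postalveolar fricative) is [-sonorant], so it is the exception.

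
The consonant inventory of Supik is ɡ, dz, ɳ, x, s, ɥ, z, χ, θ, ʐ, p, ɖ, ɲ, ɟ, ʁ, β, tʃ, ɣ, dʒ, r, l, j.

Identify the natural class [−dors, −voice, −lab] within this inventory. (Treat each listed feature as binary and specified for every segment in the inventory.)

s, θ, tʃ

Eliminate segments failing any feature: /ɡ, x, ɥ, χ, ɲ, ɟ, ʁ, ɣ, j/ are [+dorsal]; /dz, ɳ, z, ʐ, ɖ, β, dʒ, r, l/ are [+voice]; /p/ is [+labial]. The remaining /s, θ, tʃ/ satisfy [−dorsal], [−voice], [−labial].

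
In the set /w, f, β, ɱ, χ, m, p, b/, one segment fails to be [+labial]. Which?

Every segment except /χ/ is [+labial]. /χ/ (voiceless uvular fricative) is [−labial], so it is the exception.

χ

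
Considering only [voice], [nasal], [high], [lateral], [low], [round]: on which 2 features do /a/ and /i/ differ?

[high], [low]

/a/ (low unrounded vowel) and /i/ (high front unrounded tense vowel) agree on [+voice], [−nasal], [−lateral], [−round]. They differ on [high] (/a/ [−], /i/ [+]), [low] (/a/ [+], /i/ [−]).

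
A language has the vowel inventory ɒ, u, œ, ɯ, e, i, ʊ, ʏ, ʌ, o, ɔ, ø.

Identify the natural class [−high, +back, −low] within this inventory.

First, the [−high] segments are /ɒ, œ, e, ʌ, o, ɔ, ø/.
Within that set, [+back] gives /ɒ, ʌ, o, ɔ/.
Of those, [−low] leaves /ʌ, o, ɔ/.

ʌ, o, ɔ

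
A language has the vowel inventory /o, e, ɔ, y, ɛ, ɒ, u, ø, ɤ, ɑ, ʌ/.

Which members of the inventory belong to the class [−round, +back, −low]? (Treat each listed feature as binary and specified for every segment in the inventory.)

Among the inventory, the [−round] segments are /e, ɛ, ɤ, ɑ, ʌ/.
Of those, [+back] gives /ɤ, ɑ, ʌ/.
Within that set, [−low] leaves /ɤ, ʌ/.

ɤ, ʌ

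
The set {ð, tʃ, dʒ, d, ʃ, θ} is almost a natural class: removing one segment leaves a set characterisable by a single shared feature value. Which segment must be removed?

[distributed] groups all but one: /dʒ, θ, tʃ, ʃ, ð/ share [+distributed] while /d/ (voiced alveolar stop) alone is [−distributed]. Removing any other segment would not leave a single-feature class that excludes it.

d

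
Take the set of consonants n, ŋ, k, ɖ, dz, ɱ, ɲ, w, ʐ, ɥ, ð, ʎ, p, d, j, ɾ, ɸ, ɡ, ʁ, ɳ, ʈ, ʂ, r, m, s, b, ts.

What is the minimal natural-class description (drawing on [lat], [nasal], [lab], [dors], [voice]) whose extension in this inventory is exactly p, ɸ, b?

[-nasal, +lab, -dors]

/p, ɸ, b/ are all [-nasal], [+labial], [-dorsal], and no other segment in the inventory matches all three values. Dropping any one of them over-generates: [+labial, -dorsal] alone would also admit /ɱ, m/; [-nasal, -dorsal] alone would also admit /ɖ, dz, ʐ, ð, …/; [-nasal, +labial] alone would also admit /w, ɥ/. No other combination of two listed features picks out exactly this set either, so fewer than three features will not do.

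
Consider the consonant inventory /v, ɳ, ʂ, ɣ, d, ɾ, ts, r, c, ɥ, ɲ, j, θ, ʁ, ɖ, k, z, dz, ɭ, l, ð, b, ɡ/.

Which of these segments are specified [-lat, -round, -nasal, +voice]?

Checking each segment against [-lateral], [-round], [-nasal], [+voice]: /v/ (voiced labiodental fricative), /ɣ/ (voiced velar fricative), /d/ (voiced alveolar stop), /ɾ/ (alveolar tap), /r/ (alveolar trill), /j/ (palatal glide), among others, satisfy every feature; every other segment in the inventory fails at least one.

v, ɣ, d, ɾ, r, j, ʁ, ɖ, z, dz, ð, b, ɡ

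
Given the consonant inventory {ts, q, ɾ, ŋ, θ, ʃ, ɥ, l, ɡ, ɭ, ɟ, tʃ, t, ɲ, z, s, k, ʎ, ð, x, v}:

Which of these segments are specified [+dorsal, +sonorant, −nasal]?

The [+dorsal] segments are /q, ŋ, ɥ, ɡ, ɟ, ɲ, k, ʎ, x/.
Intersecting with [+sonorant] gives /ŋ, ɥ, ɲ, ʎ/.
Then [−nasal] leaves /ɥ, ʎ/.

ɥ, ʎ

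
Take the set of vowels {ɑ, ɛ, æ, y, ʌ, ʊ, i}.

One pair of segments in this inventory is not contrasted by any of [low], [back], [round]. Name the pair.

ɛ, i

/ɛ/ (mid front unrounded lax vowel) and /i/ (high front unrounded tense vowel) are both [−low], [−back], [−round], so none of the listed features separates them. (They do differ in [high] and [tense], which are not among the given features.) Every other pair in the inventory differs on at least one listed feature.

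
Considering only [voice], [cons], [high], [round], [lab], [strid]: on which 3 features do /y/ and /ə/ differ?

[labial], [round], [high]

/y/ (high front rounded tense vowel) and /ə/ (mid central vowel (schwa)) agree on [+voice], [-consonantal], [-strident]. They differ on [labial] (/y/ [+], /ə/ [-]), [round] (/y/ [+], /ə/ [-]), [high] (/y/ [+], /ə/ [-]).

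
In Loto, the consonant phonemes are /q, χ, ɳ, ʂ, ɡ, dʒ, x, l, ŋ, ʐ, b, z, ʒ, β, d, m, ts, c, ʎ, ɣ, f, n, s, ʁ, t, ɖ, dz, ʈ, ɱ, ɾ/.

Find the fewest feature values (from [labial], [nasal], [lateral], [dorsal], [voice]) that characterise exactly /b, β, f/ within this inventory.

[-nasal, +labial]

Every target segment is [-nasal], [+labial]; each remaining inventory member fails at least one of these. Each conjunct is needed — [+labial] alone would also admit /m, ɱ/; [-nasal] alone would also admit /q, χ, ʂ, ɡ, …/ — and no other single listed feature has exactly this extension, so two is the minimum.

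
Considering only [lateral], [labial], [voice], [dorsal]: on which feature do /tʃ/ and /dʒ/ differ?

/tʃ/ (voiceless postalveolar affricate) and /dʒ/ (voiced postalveolar affricate) agree on [−lateral], [−labial], [−dorsal]. They differ on [voice] (/tʃ/ [−], /dʒ/ [+]).

[voice]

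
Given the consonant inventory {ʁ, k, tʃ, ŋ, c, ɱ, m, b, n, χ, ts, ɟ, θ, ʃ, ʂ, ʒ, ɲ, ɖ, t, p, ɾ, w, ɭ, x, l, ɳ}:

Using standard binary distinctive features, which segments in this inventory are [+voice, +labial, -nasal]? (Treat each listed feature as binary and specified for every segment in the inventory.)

b, w

First, the [+voice] segments are /ʁ, ŋ, ɱ, m, b, n, ɟ, ʒ, ɲ, ɖ, ɾ, w, ɭ, l, ɳ/.
Within that set, [+labial] gives /ɱ, m, b, w/.
Of those, [-nasal] leaves /b, w/.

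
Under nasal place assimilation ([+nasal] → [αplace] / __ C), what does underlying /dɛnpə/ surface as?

[dɛmpə]

/n/ sits before the [+labial] consonant /p/, so it takes on [+labial] and surfaces as /m/. The rest of the form is unaffected: [dɛmpə].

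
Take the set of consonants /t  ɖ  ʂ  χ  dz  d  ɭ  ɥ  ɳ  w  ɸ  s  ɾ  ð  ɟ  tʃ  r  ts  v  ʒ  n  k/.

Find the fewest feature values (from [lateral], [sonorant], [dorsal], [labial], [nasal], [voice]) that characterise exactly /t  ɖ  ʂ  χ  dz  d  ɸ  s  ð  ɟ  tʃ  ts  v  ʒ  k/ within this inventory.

[−sonorant]

/t, ɖ, ʂ, χ, dz, d, ɸ, s, ð, ɟ, tʃ, ts, v, ʒ, k/ are exactly the [−sonorant] segments in the inventory, so a single feature suffices.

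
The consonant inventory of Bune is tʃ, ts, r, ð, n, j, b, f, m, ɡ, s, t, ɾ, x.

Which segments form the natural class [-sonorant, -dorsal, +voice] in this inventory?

ð, b

Eliminate segments failing any feature: /tʃ, ts, f, s, t/ are [-voice]; /r, n, j, m, ɾ/ are [+sonorant]; /ɡ, x/ are [+dorsal]. The remaining /ð, b/ satisfy [-sonorant], [-dorsal], [+voice].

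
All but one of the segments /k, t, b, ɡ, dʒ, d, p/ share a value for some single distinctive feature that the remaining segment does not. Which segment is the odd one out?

/t, d, ɡ, p, b, k/ are all [-delayed release], but /dʒ/ (voiced postalveolar affricate) is [+delayed release]. No other single segment can be removed to leave a set sharing one feature value that the removed segment lacks, so /dʒ/ is the odd one out.

dʒ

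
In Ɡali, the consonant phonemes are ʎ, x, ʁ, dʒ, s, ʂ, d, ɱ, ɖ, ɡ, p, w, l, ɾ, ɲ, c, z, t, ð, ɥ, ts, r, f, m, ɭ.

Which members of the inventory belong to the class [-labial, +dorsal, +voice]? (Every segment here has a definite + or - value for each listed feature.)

Eliminate segments failing any feature: /x, c/ are [-voice]; /dʒ, s, ʂ, d, ɖ, l, ɾ, z, t, ð, ts, r, ɭ/ are [-dorsal]; /ɱ, p, w, ɥ, f, m/ are [+labial]. The remaining /ʎ, ʁ, ɡ, ɲ/ satisfy [-labial], [+dorsal], [+voice].

ʎ, ʁ, ɡ, ɲ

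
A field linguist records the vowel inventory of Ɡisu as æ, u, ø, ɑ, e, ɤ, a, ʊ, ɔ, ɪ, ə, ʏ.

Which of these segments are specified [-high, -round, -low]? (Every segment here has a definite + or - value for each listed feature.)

Among the inventory, the [-high] segments are /æ, ø, ɑ, e, ɤ, a, ɔ, ə/.
Of those, [-round] gives /æ, ɑ, e, ɤ, a, ə/.
Intersecting with [-low] leaves /e, ɤ, ə/.

e, ɤ, ə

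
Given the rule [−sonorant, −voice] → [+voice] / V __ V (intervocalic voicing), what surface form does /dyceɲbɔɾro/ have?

Only /c/ occurs between two vowels (/y/ __ /e/) and matches the structural description. It is a voiceless palatal stop, so [−sonorant, −voice] holds; changing it to [+voice] with all other features held fixed yields /ɟ/ (voiced palatal stop). No other segment meets both the structural description and the environment, so the output is [dyɟeɲbɔɾro].

[dyɟeɲbɔɾro]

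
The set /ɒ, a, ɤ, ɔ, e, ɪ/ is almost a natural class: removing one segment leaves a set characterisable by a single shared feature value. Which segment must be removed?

ɪ

[high] groups all but one: /a, ɤ, e, ɔ, ɒ/ share [−high] while /ɪ/ (high front unrounded lax vowel) alone is [+high]. Removing any other segment would not leave a single-feature class that excludes it.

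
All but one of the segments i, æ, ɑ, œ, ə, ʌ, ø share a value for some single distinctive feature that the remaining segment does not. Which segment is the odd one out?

i

[high] groups all but one: /ʌ, æ, œ, ə, ø, ɑ/ share [−high] while /i/ (high front unrounded tense vowel) alone is [+high]. Removing any other segment would not leave a single-feature class that excludes it.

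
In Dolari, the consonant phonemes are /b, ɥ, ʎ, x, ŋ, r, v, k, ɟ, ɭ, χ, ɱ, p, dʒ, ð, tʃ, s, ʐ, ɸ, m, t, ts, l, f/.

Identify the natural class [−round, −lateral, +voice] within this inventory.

b, ŋ, r, v, ɟ, ɱ, dʒ, ð, ʐ, m

Eliminate segments failing any feature: /ɥ/ is [+round]; /ʎ, ɭ, l/ are [+lateral]; /x, k, χ, p, tʃ, s, ɸ, t, ts, f/ are [−voice]. The remaining /b, ŋ, r, v, ɟ, ɱ, dʒ, ð, ʐ, m/ satisfy [−round], [−lateral], [+voice].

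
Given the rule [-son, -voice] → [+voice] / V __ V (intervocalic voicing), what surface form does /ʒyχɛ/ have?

Only /χ/ occurs between two vowels (/y/ __ /ɛ/) and matches the structural description. It is a voiceless uvular fricative, so [-son, -voice] holds; changing it to [+voice] with all other features held fixed yields /ʁ/ (voiced uvular fricative). No other segment meets both the structural description and the environment, so the output is [ʒyʁɛ].

[ʒyʁɛ]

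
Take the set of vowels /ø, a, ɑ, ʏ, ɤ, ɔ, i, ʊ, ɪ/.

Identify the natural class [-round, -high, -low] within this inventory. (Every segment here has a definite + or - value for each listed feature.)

ɤ

Eliminate segments failing any feature: /ø, ʏ, ɔ, ʊ/ are [+round]; /a, ɑ/ are [+low]; /i, ɪ/ are [+high]. The remaining /ɤ/ satisfy [-round], [-high], [-low].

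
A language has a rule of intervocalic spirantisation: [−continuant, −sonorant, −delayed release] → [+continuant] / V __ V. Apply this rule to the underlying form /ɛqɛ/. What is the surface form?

Only /q/ occurs between two vowels (/ɛ/ __ /ɛ/) and matches the structural description. It is a voiceless uvular stop, so [−continuant, −sonorant, −delayed release] holds; changing it to [+continuant] with all other features held fixed yields /χ/ (voiceless uvular fricative). No other segment meets both the structural description and the environment, so the output is [ɛχɛ].

[ɛχɛ]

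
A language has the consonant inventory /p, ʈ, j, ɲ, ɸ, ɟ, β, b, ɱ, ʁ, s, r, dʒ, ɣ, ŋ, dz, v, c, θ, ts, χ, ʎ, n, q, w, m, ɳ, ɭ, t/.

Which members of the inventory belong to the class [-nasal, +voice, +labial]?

Eliminate segments failing any feature: /p, ʈ, ɸ, s, c, θ, ts, χ, q, t/ are [-voice]; /j, ɟ, ʁ, r, dʒ, ɣ, dz, ʎ, ɭ/ are [-labial]; /ɲ, ɱ, ŋ, n, m, ɳ/ are [+nasal]. The remaining /β, b, v, w/ satisfy [-nasal], [+voice], [+labial].

β, b, v, w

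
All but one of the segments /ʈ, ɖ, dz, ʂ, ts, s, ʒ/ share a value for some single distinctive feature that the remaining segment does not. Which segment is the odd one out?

/ʈ, ɖ, dz, ʂ, ts, s/ are all [-distributed], but /ʒ/ (voiced postalveolar fricative) is [+distributed]. No other single segment can be removed to leave a set sharing one feature value that the removed segment lacks, so /ʒ/ is the odd one out.

ʒ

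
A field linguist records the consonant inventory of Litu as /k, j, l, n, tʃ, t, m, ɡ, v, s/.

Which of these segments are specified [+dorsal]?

k, j, ɡ

The feature [dorsal] marks segments articulated with the tongue body. In this inventory /k, j, ɡ/ have that property, so they are [+dorsal]; /l, n, tʃ, t, m, v, s/ are [−dorsal].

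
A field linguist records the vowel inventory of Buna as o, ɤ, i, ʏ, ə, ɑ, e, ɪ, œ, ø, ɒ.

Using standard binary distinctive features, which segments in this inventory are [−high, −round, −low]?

ɤ, ə, e

First, the [−high] segments are /o, ɤ, ə, ɑ, e, œ, ø, ɒ/.
Within that set, [−round] gives /ɤ, ə, ɑ, e/.
Among these, [−low] leaves /ɤ, ə, e/.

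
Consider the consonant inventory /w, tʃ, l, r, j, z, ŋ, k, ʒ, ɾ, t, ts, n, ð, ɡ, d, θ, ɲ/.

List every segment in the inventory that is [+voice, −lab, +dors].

j, ŋ, ɡ, ɲ

Checking each segment against [+voice], [−labial], [+dorsal]: /j/ (palatal glide), /ŋ/ (velar nasal), /ɡ/ (voiced velar stop), /ɲ/ (palatal nasal) satisfy every feature; every other segment in the inventory fails at least one.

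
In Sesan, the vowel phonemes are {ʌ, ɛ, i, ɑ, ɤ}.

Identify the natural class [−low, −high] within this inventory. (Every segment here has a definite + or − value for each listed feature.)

ʌ, ɛ, ɤ

Eliminate segments failing any feature: /i/ is [+high]; /ɑ/ is [+low]. The remaining /ʌ, ɛ, ɤ/ satisfy [−low], [−high].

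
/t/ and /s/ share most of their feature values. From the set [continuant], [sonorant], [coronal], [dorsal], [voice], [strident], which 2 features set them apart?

/t/ is the voiceless alveolar stop and /s/ is the voiceless alveolar fricative. Both are [-sonorant], [+coronal], [-dorsal], [-voice]. /t/ is [-continuant] while /s/ is [+continuant]; /t/ is [-strident] while /s/ is [+strident], so the distinguishing features are [continuant], [strident].

[continuant], [strident]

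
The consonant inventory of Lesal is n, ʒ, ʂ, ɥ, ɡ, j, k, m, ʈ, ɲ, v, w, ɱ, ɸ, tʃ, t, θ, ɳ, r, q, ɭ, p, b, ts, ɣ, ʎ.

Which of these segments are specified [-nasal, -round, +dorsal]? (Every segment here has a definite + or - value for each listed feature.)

ɡ, j, k, q, ɣ, ʎ

Among the inventory, the [-nasal] segments are /ʒ, ʂ, ɥ, ɡ, j, k, ʈ, v, w, ɸ, tʃ, t, θ, r, q, ɭ, p, b, ts, ɣ, ʎ/.
Intersecting with [-round] gives /ʒ, ʂ, ɡ, j, k, ʈ, v, ɸ, tʃ, t, θ, r, q, ɭ, p, b, ts, ɣ, ʎ/.
Then [+dorsal] leaves /ɡ, j, k, q, ɣ, ʎ/.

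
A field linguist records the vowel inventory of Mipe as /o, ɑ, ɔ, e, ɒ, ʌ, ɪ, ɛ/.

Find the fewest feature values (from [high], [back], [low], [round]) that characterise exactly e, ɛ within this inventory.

The class [−high], [−back] has exactly /e, ɛ/ as its extension in this inventory. No smaller conjunction from the listed features achieves this: [−back] alone would also admit /ɪ/; [−high] alone would also admit /o, ɑ, ɔ, ɒ, …/; and checking the remaining single features turns up none with this extension.

[−high, −back]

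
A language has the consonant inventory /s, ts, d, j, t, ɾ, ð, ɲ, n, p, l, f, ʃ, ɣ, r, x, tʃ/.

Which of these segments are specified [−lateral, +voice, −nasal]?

d, j, ɾ, ð, ɣ, r

Checking each segment against [−lateral], [+voice], [−nasal]: /d/ (voiced alveolar stop), /j/ (palatal glide), /ɾ/ (alveolar tap), /ð/ (voiced dental fricative), /ɣ/ (voiced velar fricative), /r/ (alveolar trill) satisfy every feature; every other segment in the inventory fails at least one.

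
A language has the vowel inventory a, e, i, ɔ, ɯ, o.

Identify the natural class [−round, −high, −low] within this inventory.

e

Checking each segment against [−round], [−high], [−low]: /e/ (mid front unrounded tense vowel) satisfies every feature; every other segment in the inventory fails at least one.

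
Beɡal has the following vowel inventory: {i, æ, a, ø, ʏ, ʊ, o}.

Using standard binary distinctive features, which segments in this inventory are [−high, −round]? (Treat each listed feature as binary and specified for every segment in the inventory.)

æ, a

Eliminate segments failing any feature: /i, ʏ, ʊ/ are [+high]; /ø, o/ are [+round]. The remaining /æ, a/ satisfy [−high], [−round].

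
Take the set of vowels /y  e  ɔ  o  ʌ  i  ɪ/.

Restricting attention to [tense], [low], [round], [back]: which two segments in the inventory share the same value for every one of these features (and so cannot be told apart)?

e, i

On the given features, /e/ and /i/ have an identical profile: [+tense], [−low], [−round], [−back]. No other two segments in the inventory coincide on all 4 features. (They do differ in [high], which is not among the given features.)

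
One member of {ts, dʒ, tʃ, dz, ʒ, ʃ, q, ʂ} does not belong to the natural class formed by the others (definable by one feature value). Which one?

[strident] (equivalently [coronal], [dorsal]) groups all but one: /dz, ʃ, ʒ, ts, tʃ, dʒ, ʂ/ share [+strident] while /q/ (voiceless uvular stop) alone is [-strident]. Removing any other segment would not leave a single-feature class that excludes it.

q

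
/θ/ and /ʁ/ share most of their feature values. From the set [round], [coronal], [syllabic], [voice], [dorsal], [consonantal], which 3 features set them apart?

/θ/ (voiceless dental fricative) and /ʁ/ (voiced uvular fricative) agree on [−round], [−syllabic], [+consonantal]. They differ on [voice] (/θ/ [−], /ʁ/ [+]), [coronal] (/θ/ [+], /ʁ/ [−]), [dorsal] (/θ/ [−], /ʁ/ [+]).

[voice], [coronal], [dorsal]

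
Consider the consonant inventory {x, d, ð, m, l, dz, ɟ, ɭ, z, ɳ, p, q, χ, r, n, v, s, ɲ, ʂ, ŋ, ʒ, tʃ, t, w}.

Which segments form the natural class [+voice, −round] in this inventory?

Eliminate segments failing any feature: /x, p, q, χ, s, ʂ, tʃ, t/ are [−voice]; /w/ is [+round]. The remaining /d, ð, m, l, dz, ɟ, ɭ, z, ɳ, r, n, v, ɲ, ŋ, ʒ/ satisfy [+voice], [−round].

d, ð, m, l, dz, ɟ, ɭ, z, ɳ, r, n, v, ɲ, ŋ, ʒ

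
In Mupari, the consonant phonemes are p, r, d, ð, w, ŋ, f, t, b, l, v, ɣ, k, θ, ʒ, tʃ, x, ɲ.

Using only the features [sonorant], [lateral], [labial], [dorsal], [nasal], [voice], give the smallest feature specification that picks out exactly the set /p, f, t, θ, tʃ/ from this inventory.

Every target segment is [−voice], [−dorsal]; each remaining inventory member fails at least one of these. Each conjunct is needed — [−dorsal] alone would also admit /r, d, ð, b, …/; [−voice] alone would also admit /k, x/ — and no other single listed feature has exactly this extension, so two is the minimum.

[−voice, −dorsal]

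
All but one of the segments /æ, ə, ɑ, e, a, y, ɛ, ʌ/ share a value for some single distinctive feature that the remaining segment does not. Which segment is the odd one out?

/ɛ, ʌ, æ, ə, ɑ, a, e/ are all [−round], but /y/ (high front rounded tense vowel) is [+round]. No other single segment can be removed to leave a set sharing one feature value that the removed segment lacks, so /y/ is the odd one out.

y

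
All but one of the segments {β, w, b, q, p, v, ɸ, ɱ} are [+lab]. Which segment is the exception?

q

/ɸ, v, ɱ, b, β, w, p/ are all [+labial]; /q/ (voiceless uvular stop) is [−labial].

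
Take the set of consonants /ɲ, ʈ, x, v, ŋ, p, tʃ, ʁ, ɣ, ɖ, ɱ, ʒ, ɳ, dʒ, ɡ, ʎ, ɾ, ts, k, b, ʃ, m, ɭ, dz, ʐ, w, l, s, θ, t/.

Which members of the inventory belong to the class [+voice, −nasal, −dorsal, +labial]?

v, b

Checking each segment against [+voice], [−nasal], [−dorsal], [+labial]: /v/ (voiced labiodental fricative), /b/ (voiced bilabial stop) satisfy every feature; every other segment in the inventory fails at least one.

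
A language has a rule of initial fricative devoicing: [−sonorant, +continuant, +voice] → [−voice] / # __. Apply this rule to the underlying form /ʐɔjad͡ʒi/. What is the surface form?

Only the initial segment /ʐ/ is both word-initial and matches the structural description. It is a voiced retroflex fricative, so [−sonorant, +continuant, +voice] holds; changing it to [−voice] with all other features held fixed yields /ʂ/ (voiceless retroflex fricative). No other segment meets both the structural description and the environment, so the output is [ʂɔjad͡ʒi].

[ʂɔjad͡ʒi]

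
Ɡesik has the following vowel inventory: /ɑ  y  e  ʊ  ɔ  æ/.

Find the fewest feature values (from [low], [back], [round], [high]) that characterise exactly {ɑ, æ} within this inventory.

[+low]

Every target segment is [+low] and no other inventory member is, so one feature is enough.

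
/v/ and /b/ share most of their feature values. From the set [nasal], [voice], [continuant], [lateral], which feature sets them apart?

/v/ (voiced labiodental fricative) and /b/ (voiced bilabial stop) agree on [−nasal], [+voice], [−lateral]. They differ on [continuant] (/v/ [+], /b/ [−]).

[continuant]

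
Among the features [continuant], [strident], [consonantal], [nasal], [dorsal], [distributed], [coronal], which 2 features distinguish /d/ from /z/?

/d/ is the voiced alveolar stop and /z/ is the voiced alveolar fricative. Both are [+consonantal], [−nasal], [−dorsal], [−distributed], [+coronal]. /d/ is [−continuant] while /z/ is [+continuant]; /d/ is [−strident] while /z/ is [+strident], so the distinguishing features are [continuant], [strident].

[continuant], [strident]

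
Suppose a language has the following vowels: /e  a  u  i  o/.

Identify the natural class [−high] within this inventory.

The [−high] segments here are /e, a, o/; the remaining /u, i/ are [+high].

e, a, o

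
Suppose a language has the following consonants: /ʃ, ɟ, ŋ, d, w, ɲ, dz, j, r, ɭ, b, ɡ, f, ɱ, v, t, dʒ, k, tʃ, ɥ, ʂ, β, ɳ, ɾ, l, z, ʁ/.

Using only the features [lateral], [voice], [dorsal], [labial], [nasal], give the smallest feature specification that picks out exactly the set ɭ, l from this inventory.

Every target segment is [+lateral] and no other inventory member is, so one feature is enough.

[+lateral]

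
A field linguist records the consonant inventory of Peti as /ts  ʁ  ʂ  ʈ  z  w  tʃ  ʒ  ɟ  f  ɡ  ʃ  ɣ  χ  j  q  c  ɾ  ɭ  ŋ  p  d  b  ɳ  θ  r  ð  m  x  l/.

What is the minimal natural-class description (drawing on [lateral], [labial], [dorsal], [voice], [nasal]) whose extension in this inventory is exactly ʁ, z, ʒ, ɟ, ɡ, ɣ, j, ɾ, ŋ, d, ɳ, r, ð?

[+voice, -lateral, -labial]

/ʁ, z, ʒ, ɟ, ɡ, ɣ, j, ɾ, ŋ, d, ɳ, r, ð/ are all [+voice], [-lateral], [-labial], and no other segment in the inventory matches all three values. Dropping any one of them over-generates: [-lateral, -labial] alone would also admit /ts, ʂ, ʈ, tʃ, …/; [+voice, -labial] alone would also admit /ɭ, l/; [+voice, -lateral] alone would also admit /w, b, m/. No other combination of two listed features picks out exactly this set either, so fewer than three features will not do.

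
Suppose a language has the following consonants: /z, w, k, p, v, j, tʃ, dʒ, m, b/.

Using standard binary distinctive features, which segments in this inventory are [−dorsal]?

The feature [dorsal] marks segments articulated with the tongue body. In this inventory /z, p, v, tʃ, dʒ, m, b/ lack that property, so they are [−dorsal]; /w, k, j/ are [+dorsal].

z, p, v, tʃ, dʒ, m, b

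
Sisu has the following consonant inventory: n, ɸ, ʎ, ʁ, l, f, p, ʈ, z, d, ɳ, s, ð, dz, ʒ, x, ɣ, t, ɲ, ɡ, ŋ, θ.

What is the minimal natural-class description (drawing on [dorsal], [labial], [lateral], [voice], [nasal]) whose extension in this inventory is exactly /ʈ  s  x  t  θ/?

Every target segment is [−voice], [−labial]; each remaining inventory member fails at least one of these. Each conjunct is needed — [−labial] alone would also admit /n, ʎ, ʁ, l, …/; [−voice] alone would also admit /ɸ, f, p/ — and no other single listed feature has exactly this extension, so two is the minimum.

[−voice, −labial]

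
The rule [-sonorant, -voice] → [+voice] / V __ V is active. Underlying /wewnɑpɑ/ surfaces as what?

/p/ satisfies [-sonorant, -voice] and sits in V __ V. The [+voice] counterpart of the voiceless bilabial stop is /b/. Other segments in /wewnɑpɑ/ either fail the structural description or are not in the environment, so the surface form is [wewnɑbɑ].

[wewnɑbɑ]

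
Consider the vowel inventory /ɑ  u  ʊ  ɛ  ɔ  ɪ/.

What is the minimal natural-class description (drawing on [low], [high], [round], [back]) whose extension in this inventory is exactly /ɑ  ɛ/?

Every target segment is [-high], [-round]; each remaining inventory member fails at least one of these. Each conjunct is needed — [-round] alone would also admit /ɪ/; [-high] alone would also admit /ɔ/ — and no other single listed feature has exactly this extension, so two is the minimum.

[-high, -round]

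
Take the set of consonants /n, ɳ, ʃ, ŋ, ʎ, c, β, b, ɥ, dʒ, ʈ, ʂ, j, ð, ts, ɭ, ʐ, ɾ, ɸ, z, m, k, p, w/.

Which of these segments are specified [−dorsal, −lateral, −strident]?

The [−dorsal] segments are /n, ɳ, ʃ, β, b, dʒ, ʈ, ʂ, ð, ts, ɭ, ʐ, ɾ, ɸ, z, m, p/.
Then [−lateral] gives /n, ɳ, ʃ, β, b, dʒ, ʈ, ʂ, ð, ts, ʐ, ɾ, ɸ, z, m, p/.
Of those, [−strident] leaves /n, ɳ, β, b, ʈ, ð, ɾ, ɸ, m, p/.

n, ɳ, β, b, ʈ, ð, ɾ, ɸ, m, p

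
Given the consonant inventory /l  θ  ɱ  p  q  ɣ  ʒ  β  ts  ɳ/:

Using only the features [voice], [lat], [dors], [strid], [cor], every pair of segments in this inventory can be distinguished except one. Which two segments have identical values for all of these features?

Both /ɱ/ and /β/ are [+voice], [-lateral], [-dorsal], [-strident], [-coronal]. Since the list omits [sonorant], [nasal] and [continuant] — which do distinguish the labiodental nasal from the voiced bilabial fricative — this pair collapses; all other pairs remain distinct.

ɱ, β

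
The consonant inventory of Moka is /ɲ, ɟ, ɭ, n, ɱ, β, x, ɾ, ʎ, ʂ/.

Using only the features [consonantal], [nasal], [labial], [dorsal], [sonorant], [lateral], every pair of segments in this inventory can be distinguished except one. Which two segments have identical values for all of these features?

ɟ, x

/ɟ/ (voiced palatal stop) and /x/ (voiceless velar fricative) are both [+consonantal], [−nasal], [−labial], [+dorsal], [−sonorant], [−lateral], so none of the listed features separates them. (They do differ in [voice], [continuant] and [back], which are not among the given features.) Every other pair in the inventory differs on at least one listed feature.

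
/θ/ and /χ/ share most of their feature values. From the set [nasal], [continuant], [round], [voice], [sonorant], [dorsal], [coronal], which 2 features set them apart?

[coronal], [dorsal]

The two segments share [−nasal], [+continuant], [−round], [−voice], [−sonorant]. The only features from the list on which they differ: /θ/ is [+coronal] while /χ/ is [−coronal]; /θ/ is [−dorsal] while /χ/ is [+dorsal].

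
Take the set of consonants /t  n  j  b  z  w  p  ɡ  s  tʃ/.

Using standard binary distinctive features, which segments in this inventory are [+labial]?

The feature [labial] marks segments articulated with one or both lips. In this inventory /b, w, p/ have that property, so they are [+labial]; /t, n, j, z, ɡ, s, tʃ/ are [−labial].

b, w, p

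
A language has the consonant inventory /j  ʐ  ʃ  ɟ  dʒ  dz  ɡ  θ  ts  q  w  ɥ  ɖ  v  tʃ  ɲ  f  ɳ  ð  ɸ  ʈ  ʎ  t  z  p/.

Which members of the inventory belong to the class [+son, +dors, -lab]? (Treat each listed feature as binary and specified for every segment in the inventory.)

Checking each segment against [+sonorant], [+dorsal], [-labial]: /j/ (palatal glide), /ɲ/ (palatal nasal), /ʎ/ (palatal lateral approximant) satisfy every feature; every other segment in the inventory fails at least one.

j, ɲ, ʎ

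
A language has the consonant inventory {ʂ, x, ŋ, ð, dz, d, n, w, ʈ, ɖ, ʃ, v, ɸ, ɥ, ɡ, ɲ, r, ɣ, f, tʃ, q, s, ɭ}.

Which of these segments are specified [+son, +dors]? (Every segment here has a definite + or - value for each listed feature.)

First, the [+sonorant] segments are /ŋ, n, w, ɥ, ɲ, r, ɭ/.
Intersecting with [+dorsal] leaves /ŋ, w, ɥ, ɲ/.

ŋ, w, ɥ, ɲ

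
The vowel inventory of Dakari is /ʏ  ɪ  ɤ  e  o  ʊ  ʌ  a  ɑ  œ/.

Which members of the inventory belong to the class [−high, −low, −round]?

The [−high] segments are /ɤ, e, o, ʌ, a, ɑ, œ/.
Intersecting with [−low] gives /ɤ, e, o, ʌ, œ/.
Intersecting with [−round] leaves /ɤ, e, ʌ/.

ɤ, e, ʌ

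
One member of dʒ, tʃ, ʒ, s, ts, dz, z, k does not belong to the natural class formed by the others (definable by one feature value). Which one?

[strident] (equivalently [coronal], [dorsal]) groups all but one: /ts, dʒ, tʃ, z, dz, s, ʒ/ share [+strident] while /k/ (voiceless velar stop) alone is [−strident]. Removing any other segment would not leave a single-feature class that excludes it.

k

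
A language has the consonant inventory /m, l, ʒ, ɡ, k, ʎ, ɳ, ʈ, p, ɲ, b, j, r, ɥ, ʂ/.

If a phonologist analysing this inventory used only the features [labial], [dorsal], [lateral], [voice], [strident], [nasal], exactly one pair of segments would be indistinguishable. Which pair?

j, ɡ

Both /j/ and /ɡ/ are [-labial], [+dorsal], [-lateral], [+voice], [-strident], [-nasal]. Since the list omits [sonorant], [continuant] and [back] — which do distinguish the palatal glide from the voiced velar stop — this pair collapses; all other pairs remain distinct.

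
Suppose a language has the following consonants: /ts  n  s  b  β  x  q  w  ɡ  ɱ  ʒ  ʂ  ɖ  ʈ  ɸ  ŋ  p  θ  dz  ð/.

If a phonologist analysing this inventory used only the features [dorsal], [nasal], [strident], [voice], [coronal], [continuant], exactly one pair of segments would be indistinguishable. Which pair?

Both /ʂ/ and /s/ are [−dorsal], [−nasal], [+strident], [−voice], [+coronal], [+continuant]. Since the list omits [anterior] — which does distinguish the voiceless retroflex fricative from the voiceless alveolar fricative — this pair collapses; all other pairs remain distinct.

ʂ, s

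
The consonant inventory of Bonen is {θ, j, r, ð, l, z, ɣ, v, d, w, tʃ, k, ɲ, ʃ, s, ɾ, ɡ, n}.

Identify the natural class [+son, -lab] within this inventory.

j, r, l, ɲ, ɾ, n

Checking each segment against [+sonorant], [-labial]: /j/ (palatal glide), /r/ (alveolar trill), /l/ (alveolar lateral approximant), /ɲ/ (palatal nasal), /ɾ/ (alveolar tap), /n/ (alveolar nasal) satisfy every feature; every other segment in the inventory fails at least one.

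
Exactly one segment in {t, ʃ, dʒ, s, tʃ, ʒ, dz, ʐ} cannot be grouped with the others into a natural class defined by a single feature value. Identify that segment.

The remaining segments after removing /t/ share [+strident]; /t/ (voiceless alveolar stop) is [−strident]. For every other candidate removal, the leftover set fails to share any single feature value that the removed segment lacks.

t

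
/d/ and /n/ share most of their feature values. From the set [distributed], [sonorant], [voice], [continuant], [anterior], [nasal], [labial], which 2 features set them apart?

/d/ (voiced alveolar stop) and /n/ (alveolar nasal) agree on [-distributed], [+voice], [-continuant], [+anterior], [-labial]. They differ on [sonorant] (/d/ [-], /n/ [+]), [nasal] (/d/ [-], /n/ [+]).

[sonorant], [nasal]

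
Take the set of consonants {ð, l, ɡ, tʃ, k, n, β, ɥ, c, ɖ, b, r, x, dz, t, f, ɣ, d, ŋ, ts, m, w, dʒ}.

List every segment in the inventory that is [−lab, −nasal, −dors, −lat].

First, the [−labial] segments are /ð, l, ɡ, tʃ, k, n, c, ɖ, r, x, dz, t, ɣ, d, ŋ, ts, dʒ/.
Within that set, [−nasal] gives /ð, l, ɡ, tʃ, k, c, ɖ, r, x, dz, t, ɣ, d, ts, dʒ/.
Within that set, [−dorsal] gives /ð, l, tʃ, ɖ, r, dz, t, d, ts, dʒ/.
Intersecting with [−lateral] leaves /ð, tʃ, ɖ, r, dz, t, d, ts, dʒ/.

ð, tʃ, ɖ, r, dz, t, d, ts, dʒ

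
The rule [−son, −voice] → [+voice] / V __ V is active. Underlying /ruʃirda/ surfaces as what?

/ʃ/ satisfies [−son, −voice] and sits in V __ V. The [+voice] counterpart of the voiceless postalveolar fricative is /ʒ/. Other segments in /ruʃirda/ either fail the structural description or are not in the environment, so the surface form is [ruʒirda].

[ruʒirda]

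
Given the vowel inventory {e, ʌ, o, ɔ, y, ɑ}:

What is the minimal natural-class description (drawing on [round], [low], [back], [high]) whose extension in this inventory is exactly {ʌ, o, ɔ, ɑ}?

[+back]

The target set is precisely the extension of [+back] in this inventory.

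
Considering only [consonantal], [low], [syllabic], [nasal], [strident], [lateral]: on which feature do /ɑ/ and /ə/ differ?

[low]

The two segments share [−consonantal], [+syllabic], [−nasal], [−strident], [−lateral]. The only feature from the list on which they differ: /ɑ/ is [+low] while /ə/ is [−low].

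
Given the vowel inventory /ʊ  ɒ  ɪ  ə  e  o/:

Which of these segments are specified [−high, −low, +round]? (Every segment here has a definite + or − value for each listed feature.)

o

Checking each segment against [−high], [−low], [+round]: /o/ (mid back rounded tense vowel) satisfies every feature; every other segment in the inventory fails at least one.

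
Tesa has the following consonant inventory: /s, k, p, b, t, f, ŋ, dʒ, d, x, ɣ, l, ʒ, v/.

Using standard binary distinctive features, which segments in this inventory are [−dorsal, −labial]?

Checking each segment against [−dorsal], [−labial]: /s/ (voiceless alveolar fricative), /t/ (voiceless alveolar stop), /dʒ/ (voiced postalveolar affricate), /d/ (voiced alveolar stop), /l/ (alveolar lateral approximant), /ʒ/ (voiced postalveolar fricative) satisfy every feature; every other segment in the inventory fails at least one.

s, t, dʒ, d, l, ʒ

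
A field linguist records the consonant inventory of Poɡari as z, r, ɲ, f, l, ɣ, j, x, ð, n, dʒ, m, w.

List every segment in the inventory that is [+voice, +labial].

m, w

Checking each segment against [+voice], [+labial]: /m/ (bilabial nasal), /w/ (labial-velar glide) satisfy every feature; every other segment in the inventory fails at least one.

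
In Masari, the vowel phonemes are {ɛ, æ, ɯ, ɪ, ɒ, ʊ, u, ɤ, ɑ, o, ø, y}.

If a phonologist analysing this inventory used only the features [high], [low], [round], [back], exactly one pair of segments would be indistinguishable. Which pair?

u, ʊ

Both /u/ and /ʊ/ are [+high], [-low], [+round], [+back]. Since the list omits [tense] — which does distinguish the high back rounded tense vowel from the high back rounded lax vowel — this pair collapses; all other pairs remain distinct.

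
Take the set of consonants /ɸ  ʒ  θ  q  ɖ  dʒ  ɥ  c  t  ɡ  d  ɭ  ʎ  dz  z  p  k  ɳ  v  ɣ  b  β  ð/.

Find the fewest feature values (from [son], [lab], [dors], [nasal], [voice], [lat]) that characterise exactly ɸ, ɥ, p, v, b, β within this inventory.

The target set is precisely the extension of [+labial] in this inventory.

[+lab]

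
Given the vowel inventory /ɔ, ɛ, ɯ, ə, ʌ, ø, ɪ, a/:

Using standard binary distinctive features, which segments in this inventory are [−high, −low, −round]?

Eliminate segments failing any feature: /ɔ, ø/ are [+round]; /ɯ, ɪ/ are [+high]; /a/ is [+low]. The remaining /ɛ, ə, ʌ/ satisfy [−high], [−low], [−round].

ɛ, ə, ʌ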